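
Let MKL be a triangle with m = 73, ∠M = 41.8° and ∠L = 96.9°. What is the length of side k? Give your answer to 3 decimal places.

72.285

The third angle is ∠K = 180° − ∠L − ∠M = 41.30°.
Law of sines: k = m·sin K/sin M ≈ 72.285.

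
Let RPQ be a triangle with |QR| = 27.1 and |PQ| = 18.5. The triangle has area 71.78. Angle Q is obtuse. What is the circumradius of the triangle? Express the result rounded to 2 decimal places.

78.82

From area = ½·|PQ|·|QR|·sin Q, we get sin Q = 2·area/(|PQ|·|QR|) ≈ 0.28635.
Taking the obtuse solution, ∠Q ≈ 2.851 rad.
Law of cosines then gives |RP| ≈ 45.137.
Circumradius = |RP|/(2 sin Q) ≈ 78.816.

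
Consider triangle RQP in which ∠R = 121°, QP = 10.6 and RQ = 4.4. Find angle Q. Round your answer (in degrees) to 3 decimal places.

Law of sines: sin P = RQ·sin R/QP ≈ 0.35581.
Since QP ≥ RQ, only the acute value applies: ∠P ≈ 20.84°.
Then ∠Q = 180° − ∠R − ∠P ≈ 38.16°.

∠Q ≈ 38.157°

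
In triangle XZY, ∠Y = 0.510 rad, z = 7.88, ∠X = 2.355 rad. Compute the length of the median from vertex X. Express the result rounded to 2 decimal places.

The third angle is ∠Z = π − ∠Y − ∠X = 0.277 rad.
Law of sines: x = z·sin X/sin Z ≈ 20.429.
Law of sines: y = z·sin Y/sin Z ≈ 14.087.
Median from X: ½√(2·z² + 2·y² − x²) ≈ 5.0926.

5.09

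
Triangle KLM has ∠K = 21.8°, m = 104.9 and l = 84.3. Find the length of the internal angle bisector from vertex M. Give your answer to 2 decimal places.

By the law of cosines, k² = l² + m² − 2·l·m·cos K = 1689.2, so k ≈ 41.1.
Law of cosines again: cos M = (k² + l² − m²)/(2·k·l) ≈ -0.31869, so ∠M ≈ 108.58°.
The bisector from M has length 2·k·l·cos(∠M/2)/(k+l) ≈ 32.252.

t_M ≈ 32.25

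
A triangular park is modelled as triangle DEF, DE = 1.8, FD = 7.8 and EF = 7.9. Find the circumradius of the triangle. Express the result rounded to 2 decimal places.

3.96

By the law of cosines, cos D = (FD² + DE² − EF²) / (2·FD·DE) ≈ 0.05947, so ∠D ≈ 86.59°.
Circumradius = EF/(2 sin D) ≈ 3.957.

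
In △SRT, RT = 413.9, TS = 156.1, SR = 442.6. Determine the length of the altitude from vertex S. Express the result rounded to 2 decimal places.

Semiperimeter s = (413.9 + 156.1 + 442.6)/2 = 506.3.
Heron's formula: area = √(506.3·92.4·350.2·63.7) ≈ 32305.
The altitude from S has length 2·area/RT ≈ 156.1.

156.10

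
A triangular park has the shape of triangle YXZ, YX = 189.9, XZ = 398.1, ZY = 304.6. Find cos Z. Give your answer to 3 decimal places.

By the law of cosines, cos Z = (XZ² + ZY² − YX²) / (2·XZ·ZY) ≈ 0.88735, so ∠Z ≈ 0.4792 rad.

cos Z ≈ 0.887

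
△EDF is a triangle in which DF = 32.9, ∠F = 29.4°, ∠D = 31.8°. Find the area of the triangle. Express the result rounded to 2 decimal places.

area ≈ 159.76

The third angle is ∠E = 180° − ∠D − ∠F = 118.80°.
Law of sines: FE = DF·sin D/sin E ≈ 19.784.
Law of sines: ED = DF·sin F/sin E ≈ 18.43.
Area = ½·DF·FE·sin F ≈ 159.76.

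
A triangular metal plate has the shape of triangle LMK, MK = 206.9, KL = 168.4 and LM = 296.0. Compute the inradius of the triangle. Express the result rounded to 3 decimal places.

Semiperimeter s = (206.9 + 168.4 + 296)/2 = 335.65.
Heron's formula: area = √(335.65·128.75·167.25·39.65) ≈ 16929.
Inradius = area/s = 16929/335.65 ≈ 50.435.

r ≈ 50.435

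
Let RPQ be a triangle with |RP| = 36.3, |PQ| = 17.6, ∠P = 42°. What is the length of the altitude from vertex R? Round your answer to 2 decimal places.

24.29

By the law of cosines, |QR|² = |RP|² + |PQ|² − 2·|RP|·|PQ|·cos P = 677.89, so |QR| ≈ 26.036.
Area = ½·|RP|·|PQ|·sin P ≈ 213.75.
The altitude from R has length 2·area/|PQ| ≈ 24.289.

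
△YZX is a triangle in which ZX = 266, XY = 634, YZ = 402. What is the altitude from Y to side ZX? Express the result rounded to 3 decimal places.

Semiperimeter s = (266 + 634 + 402)/2 = 651.
Heron's formula: area = √(651·385·17·249) ≈ 32572.
The altitude from Y has length 2·area/ZX ≈ 244.9.

h_Y ≈ 244.903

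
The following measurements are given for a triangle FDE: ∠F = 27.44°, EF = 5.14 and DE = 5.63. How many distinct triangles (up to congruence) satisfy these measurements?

1

EF·sin F = 5.14·sin(27.44°) ≈ 2.369.
Since DE ≥ EF, exactly one triangle exists.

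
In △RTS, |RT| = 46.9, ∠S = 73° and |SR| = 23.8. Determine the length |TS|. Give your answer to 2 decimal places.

47.97

Law of sines: sin T = |SR|·sin S/|RT| ≈ 0.48529.
Since |RT| ≥ |SR|, only the acute value applies: ∠T ≈ 29.03°.
Then ∠R = 180° − ∠S − ∠T ≈ 77.97°.
Law of sines gives |TS| = |RT|·sin R/sin S ≈ 47.966.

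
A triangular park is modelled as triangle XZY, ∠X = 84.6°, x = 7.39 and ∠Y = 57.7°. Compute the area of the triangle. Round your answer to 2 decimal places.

14.18

The third angle is ∠Z = 180° − ∠Y − ∠X = 37.70°.
Law of sines: z = x·sin Z/sin X ≈ 4.5393.
Law of sines: y = x·sin Y/sin X ≈ 6.2743.
Area = ½·x·z·sin Y ≈ 14.177.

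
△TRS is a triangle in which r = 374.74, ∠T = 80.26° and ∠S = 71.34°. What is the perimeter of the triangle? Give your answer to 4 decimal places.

perimeter ≈ 1897.7485

The third angle is ∠R = 180° − ∠S − ∠T = 28.40°.
Law of sines: t = r·sin T/sin R ≈ 776.53.
Law of sines: s = r·sin S/sin R ≈ 746.47.
Semiperimeter p = (776.53+374.74+746.47)/2 = 948.87.
Perimeter = 776.53 + 374.74 + 746.47 = 1897.7.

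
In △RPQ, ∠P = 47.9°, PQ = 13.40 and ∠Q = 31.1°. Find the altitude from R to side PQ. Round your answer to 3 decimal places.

5.232

The third angle is ∠R = 180° − ∠P − ∠Q = 101.00°.
Law of sines: QR = PQ·sin P/sin R ≈ 10.129.
Law of sines: RP = PQ·sin Q/sin R ≈ 7.0511.
Area = ½·PQ·QR·sin Q ≈ 35.053.
The altitude from R has length 2·area/PQ ≈ 5.2317.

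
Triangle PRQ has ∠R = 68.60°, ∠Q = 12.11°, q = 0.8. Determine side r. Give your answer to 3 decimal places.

3.550

The third angle is ∠P = 180° − ∠R − ∠Q = 99.29°.
Law of sines: r = q·sin R/sin Q ≈ 3.5504.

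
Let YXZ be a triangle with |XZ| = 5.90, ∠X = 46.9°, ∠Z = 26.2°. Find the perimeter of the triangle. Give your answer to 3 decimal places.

perimeter ≈ 13.125

The third angle is ∠Y = 180° − ∠X − ∠Z = 106.90°.
Law of sines: |ZY| = |XZ|·sin X/sin Y ≈ 4.5024.
Law of sines: |YX| = |XZ|·sin Z/sin Y ≈ 2.7225.
Semiperimeter s = (5.9+4.5024+2.7225)/2 = 6.5624.
Perimeter = 5.9 + 4.5024 + 2.7225 = 13.125.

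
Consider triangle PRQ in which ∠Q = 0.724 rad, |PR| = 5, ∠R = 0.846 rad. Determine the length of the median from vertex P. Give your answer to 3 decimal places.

m_P ≈ 3.771

The third angle is ∠P = π − ∠R − ∠Q = 1.572 rad.
Law of sines: |RQ| = |PR|·sin P/sin Q ≈ 7.5485.
Law of sines: |QP| = |PR|·sin R/sin Q ≈ 5.651.
Median from P: ½√(2·|QP|² + 2·|PR|² − |RQ|²) ≈ 3.7712.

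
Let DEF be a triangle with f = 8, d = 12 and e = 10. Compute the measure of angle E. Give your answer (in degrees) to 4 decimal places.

∠E ≈ 55.7711°

By the law of cosines, cos E = (f² + d² − e²) / (2·f·d) ≈ 0.56250, so ∠E ≈ 55.77°.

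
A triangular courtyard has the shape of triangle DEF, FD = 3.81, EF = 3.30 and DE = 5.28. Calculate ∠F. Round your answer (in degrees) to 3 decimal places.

∠F ≈ 95.642°

By the law of cosines, cos F = (EF² + FD² − DE²) / (2·EF·FD) ≈ -0.09832, so ∠F ≈ 95.64°.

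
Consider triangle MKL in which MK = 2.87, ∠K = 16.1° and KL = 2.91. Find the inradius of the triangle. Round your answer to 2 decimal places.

r ≈ 0.35

By the law of cosines, LM² = MK² + KL² − 2·MK·KL·cos K = 0.65672, so LM ≈ 0.81038.
Area = ½·MK·KL·sin K ≈ 1.158.
Semiperimeter s = (2.91+0.81038+2.87)/2 = 3.2952.
Inradius = area/s = 1.158/3.2952 ≈ 0.35143.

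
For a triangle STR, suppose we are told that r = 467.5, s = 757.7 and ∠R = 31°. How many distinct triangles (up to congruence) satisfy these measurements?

2

s·sin R = 757.7·sin(31°) ≈ 390.2.
Since s sin R < r < s (390.2 < 467.5 < 757.7), two triangles exist.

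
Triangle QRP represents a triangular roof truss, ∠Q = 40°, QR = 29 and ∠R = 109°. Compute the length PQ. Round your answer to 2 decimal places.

The third angle is ∠P = 180° − ∠Q − ∠R = 31.00°.
Law of sines: PQ = QR·sin R/sin P ≈ 53.239.

53.24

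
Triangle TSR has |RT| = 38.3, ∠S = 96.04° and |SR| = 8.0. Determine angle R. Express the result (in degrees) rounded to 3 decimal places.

71.971

Law of sines: sin T = |SR|·sin S/|RT| ≈ 0.20772.
Since |RT| ≥ |SR|, only the acute value applies: ∠T ≈ 11.99°.
Then ∠R = 180° − ∠S − ∠T ≈ 71.97°.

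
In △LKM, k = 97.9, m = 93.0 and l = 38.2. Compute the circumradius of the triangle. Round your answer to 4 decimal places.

By the law of cosines, cos L = (k² + m² − l²) / (2·k·m) ≈ 0.92118, so ∠L ≈ 22.90°.
Circumradius = l/(2 sin L) ≈ 49.084.

49.0836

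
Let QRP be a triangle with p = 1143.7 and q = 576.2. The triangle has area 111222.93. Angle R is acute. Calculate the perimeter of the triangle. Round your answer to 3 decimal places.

2351.891

From area = ½·p·q·sin R, we get sin R = 2·area/(p·q) ≈ 0.33755.
Taking the acute solution, ∠R ≈ 19.73°.
Law of cosines then gives r ≈ 631.99.
Perimeter = 576.2 + 631.99 + 1143.7 = 2351.9.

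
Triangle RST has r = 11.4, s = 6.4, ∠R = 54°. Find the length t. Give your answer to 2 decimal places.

13.92

Law of sines: sin S = s·sin R/r ≈ 0.45418.
Since r ≥ s, only the acute value applies: ∠S ≈ 27.01°.
Then ∠T = 180° − ∠R − ∠S ≈ 98.99°.
Law of sines gives t = r·sin T/sin R ≈ 13.918.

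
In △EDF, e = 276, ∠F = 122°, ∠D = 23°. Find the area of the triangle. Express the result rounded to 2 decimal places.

The third angle is ∠E = 180° − ∠D − ∠F = 35.00°.
Law of sines: d = e·sin D/sin E ≈ 188.02.
Law of sines: f = e·sin F/sin E ≈ 408.07.
Area = ½·e·d·sin F ≈ 22004.

area ≈ 22003.68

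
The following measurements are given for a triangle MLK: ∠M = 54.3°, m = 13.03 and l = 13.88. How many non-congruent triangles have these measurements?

2

l·sin M = 13.88·sin(54.3°) ≈ 11.27.
Since l sin M < m < l (11.27 < 13.03 < 13.88), two triangles exist.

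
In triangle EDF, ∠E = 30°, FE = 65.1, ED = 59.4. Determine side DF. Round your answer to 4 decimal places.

32.6900

By the law of cosines, DF² = FE² + ED² − 2·FE·ED·cos E = 1068.6, so DF ≈ 32.69.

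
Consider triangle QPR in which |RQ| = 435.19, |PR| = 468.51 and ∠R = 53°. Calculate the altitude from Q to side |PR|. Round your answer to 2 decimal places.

By the law of cosines, |QP|² = |PR|² + |RQ|² − 2·|PR|·|RQ|·cos R = 1.6348e+05, so |QP| ≈ 404.33.
Area = ½·|PR|·|RQ|·sin R ≈ 81417.
The altitude from Q has length 2·area/|PR| ≈ 347.56.

h_Q ≈ 347.56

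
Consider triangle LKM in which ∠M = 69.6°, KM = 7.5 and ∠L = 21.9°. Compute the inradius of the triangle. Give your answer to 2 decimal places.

3.04

The third angle is ∠K = 180° − ∠M − ∠L = 88.50°.
Law of sines: ML = KM·sin K/sin L ≈ 20.101.
Law of sines: LK = KM·sin M/sin L ≈ 18.847.
Area = ½·KM·ML·sin M ≈ 70.651.
Semiperimeter s = (7.5+20.101+18.847)/2 = 23.224.
Inradius = area/s = 70.651/23.224 ≈ 3.0422.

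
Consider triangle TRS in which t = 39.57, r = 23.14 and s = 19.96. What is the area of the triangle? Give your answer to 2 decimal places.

Semiperimeter p = (39.57 + 23.14 + 19.96)/2 = 41.335.
Heron's formula: area = √(41.335·1.765·18.195·21.375) ≈ 168.45.

area ≈ 168.45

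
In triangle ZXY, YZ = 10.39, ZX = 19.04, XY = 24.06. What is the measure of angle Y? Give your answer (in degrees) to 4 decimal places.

By the law of cosines, cos Y = (XY² + YZ² − ZX²) / (2·XY·YZ) ≈ 0.64867, so ∠Y ≈ 49.56°.

49.5585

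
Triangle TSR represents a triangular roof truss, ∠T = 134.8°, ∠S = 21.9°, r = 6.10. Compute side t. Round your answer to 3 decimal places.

The third angle is ∠R = 180° − ∠T − ∠S = 23.30°.
Law of sines: t = r·sin T/sin R ≈ 10.943.

10.943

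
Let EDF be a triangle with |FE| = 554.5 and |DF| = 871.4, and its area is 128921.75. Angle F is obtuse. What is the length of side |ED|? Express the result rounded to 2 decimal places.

1372.62

From area = ½·|DF|·|FE|·sin F, we get sin F = 2·area/(|DF|·|FE|) ≈ 0.53363.
Taking the obtuse solution, ∠F ≈ 147.75°.
Law of cosines then gives |ED| ≈ 1372.6.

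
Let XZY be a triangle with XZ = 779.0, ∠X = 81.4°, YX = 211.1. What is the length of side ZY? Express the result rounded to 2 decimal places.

By the law of cosines, ZY² = YX² + XZ² − 2·YX·XZ·cos X = 6.0222e+05, so ZY ≈ 776.03.

776.03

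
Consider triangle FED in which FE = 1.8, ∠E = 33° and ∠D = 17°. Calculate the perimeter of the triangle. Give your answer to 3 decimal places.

9.869

The third angle is ∠F = 180° − ∠E − ∠D = 130.00°.
Law of sines: ED = FE·sin F/sin D ≈ 4.7162.
Law of sines: DF = FE·sin E/sin D ≈ 3.3531.
Semiperimeter s = (4.7162+3.3531+1.8)/2 = 4.9346.
Perimeter = 4.7162 + 3.3531 + 1.8 = 9.8693.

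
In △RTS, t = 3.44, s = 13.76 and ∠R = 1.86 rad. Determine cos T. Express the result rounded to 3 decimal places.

0.976

By the law of cosines, r² = t² + s² − 2·t·s·cos R = 228.17, so r ≈ 15.105.
Law of cosines again: cos T = (s² + r² − t²)/(2·s·r) ≈ 0.97589, so ∠T ≈ 0.220 rad.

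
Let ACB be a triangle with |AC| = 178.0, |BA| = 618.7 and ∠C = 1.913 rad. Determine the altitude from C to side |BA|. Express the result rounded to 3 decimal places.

145.216

Law of sines: sin B = |AC|·sin C/|BA| ≈ 0.27102.
Since |BA| ≥ |AC|, only the acute value applies: ∠B ≈ 0.274 rad.
Then ∠A = π − ∠C − ∠B ≈ 0.954 rad.
Law of sines gives |CB| = |BA|·sin A/sin C ≈ 535.81.
Area = ½·|BA|·|AC|·sin A ≈ 44922.
The altitude from C has length 2·area/|BA| ≈ 145.22.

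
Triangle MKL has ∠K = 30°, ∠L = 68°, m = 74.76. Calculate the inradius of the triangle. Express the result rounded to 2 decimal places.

The third angle is ∠M = 180° − ∠K − ∠L = 82.00°.
Law of sines: k = m·sin K/sin M ≈ 37.747.
Law of sines: l = m·sin L/sin M ≈ 69.997.
Area = ½·m·k·sin L ≈ 1308.3.
Semiperimeter s = (74.76+37.747+69.997)/2 = 91.252.
Inradius = area/s = 1308.3/91.252 ≈ 14.337.

14.34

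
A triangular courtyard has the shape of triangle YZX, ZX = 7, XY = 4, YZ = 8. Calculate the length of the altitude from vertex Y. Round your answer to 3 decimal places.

Semiperimeter s = (7 + 4 + 8)/2 = 9.5.
Heron's formula: area = √(9.5·2.5·5.5·1.5) ≈ 13.998.
The altitude from Y has length 2·area/ZX ≈ 3.9994.

3.999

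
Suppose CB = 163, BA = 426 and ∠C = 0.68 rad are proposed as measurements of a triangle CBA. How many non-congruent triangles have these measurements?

CB·sin C = 163·sin(0.68 rad) ≈ 102.5.
Since BA ≥ CB, exactly one triangle exists.

1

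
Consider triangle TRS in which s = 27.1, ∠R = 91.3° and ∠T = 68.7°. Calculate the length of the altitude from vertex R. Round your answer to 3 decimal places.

The third angle is ∠S = 180° − ∠T − ∠R = 20.00°.
Law of sines: t = s·sin T/sin S ≈ 73.823.
Law of sines: r = s·sin R/sin S ≈ 79.215.
Area = ½·s·t·sin R ≈ 1000.
The altitude from R has length 2·area/r ≈ 25.249.

h_R ≈ 25.249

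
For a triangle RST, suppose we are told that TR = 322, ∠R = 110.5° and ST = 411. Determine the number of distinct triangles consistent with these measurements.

1

TR·sin R = 322·sin(110.5°) ≈ 301.6.
Since ∠R is not acute, a triangle exists only if ST > TR; here ST > TR, so there is exactly one triangle.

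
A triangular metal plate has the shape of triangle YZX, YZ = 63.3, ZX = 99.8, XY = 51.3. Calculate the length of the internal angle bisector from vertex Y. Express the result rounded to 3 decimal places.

By the law of cosines, cos Y = (XY² + YZ² − ZX²) / (2·XY·YZ) ≈ -0.51142, so ∠Y ≈ 120.76°.
The bisector from Y has length 2·XY·YZ·cos(∠Y/2)/(XY+YZ) ≈ 28.01.

28.010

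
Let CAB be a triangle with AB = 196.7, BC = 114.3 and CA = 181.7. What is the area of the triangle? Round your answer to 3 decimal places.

10218.552

Semiperimeter s = (196.7 + 114.3 + 181.7)/2 = 246.35.
Heron's formula: area = √(246.35·49.65·132.05·64.65) ≈ 10219.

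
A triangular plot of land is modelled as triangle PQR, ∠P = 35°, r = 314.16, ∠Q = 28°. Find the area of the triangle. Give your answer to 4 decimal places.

14913.9090

The third angle is ∠R = 180° − ∠P − ∠Q = 117.00°.
Law of sines: p = r·sin P/sin R ≈ 202.24.
Law of sines: q = r·sin Q/sin R ≈ 165.53.
Area = ½·r·p·sin Q ≈ 14914.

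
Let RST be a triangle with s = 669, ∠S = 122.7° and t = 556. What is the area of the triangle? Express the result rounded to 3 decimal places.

Law of sines: sin T = t·sin S/s ≈ 0.69937.
Since s ≥ t, only the acute value applies: ∠T ≈ 44.38°.
Then ∠R = 180° − ∠S − ∠T ≈ 12.92°.
Law of sines gives r = s·sin R/sin S ≈ 177.8.
Area = ½·s·t·sin R ≈ 41594.

area ≈ 41594.361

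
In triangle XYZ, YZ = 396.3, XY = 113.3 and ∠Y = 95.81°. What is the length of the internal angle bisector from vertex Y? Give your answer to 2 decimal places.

By the law of cosines, ZX² = XY² + YZ² − 2·XY·YZ·cos Y = 1.7898e+05, so ZX ≈ 423.06.
The bisector from Y has length 2·XY·YZ·cos(∠Y/2)/(XY+YZ) ≈ 118.13.

t_Y ≈ 118.13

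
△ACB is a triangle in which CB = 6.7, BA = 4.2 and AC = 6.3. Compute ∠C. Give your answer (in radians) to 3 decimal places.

By the law of cosines, cos C = (AC² + CB² − BA²) / (2·AC·CB) ≈ 0.79294, so ∠C ≈ 0.655 rad.

0.655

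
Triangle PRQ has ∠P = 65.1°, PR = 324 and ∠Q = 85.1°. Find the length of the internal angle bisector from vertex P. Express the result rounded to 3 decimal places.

181.779

The third angle is ∠R = 180° − ∠Q − ∠P = 29.80°.
Law of sines: RQ = PR·sin P/sin Q ≈ 294.96.
Law of sines: QP = PR·sin R/sin Q ≈ 161.61.
The bisector from P has length 2·QP·PR·cos(∠P/2)/(QP+PR) ≈ 181.78.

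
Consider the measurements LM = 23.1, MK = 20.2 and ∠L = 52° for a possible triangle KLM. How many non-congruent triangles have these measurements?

LM·sin L = 23.1·sin(52°) ≈ 18.2.
Since LM sin L < MK < LM (18.2 < 20.2 < 23.1), two triangles exist.

2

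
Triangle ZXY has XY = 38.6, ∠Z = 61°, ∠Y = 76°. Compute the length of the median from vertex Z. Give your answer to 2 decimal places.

m_Z ≈ 31.58

The third angle is ∠X = 180° − ∠Y − ∠Z = 43.00°.
Law of sines: YZ = XY·sin X/sin Z ≈ 30.099.
Law of sines: ZX = XY·sin Y/sin Z ≈ 42.823.
Median from Z: ½√(2·YZ² + 2·ZX² − XY²) ≈ 31.581.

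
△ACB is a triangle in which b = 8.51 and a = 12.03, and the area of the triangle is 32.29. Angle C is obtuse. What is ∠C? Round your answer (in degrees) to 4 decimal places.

140.8896

From area = ½·b·a·sin C, we get sin C = 2·area/(b·a) ≈ 0.63082.
Taking the obtuse solution, ∠C ≈ 140.89°.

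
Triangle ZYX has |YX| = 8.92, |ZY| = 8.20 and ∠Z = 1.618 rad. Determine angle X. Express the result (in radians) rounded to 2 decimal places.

∠X ≈ 1.16 rad

Law of sines: sin X = |ZY|·sin Z/|YX| ≈ 0.91826.
Since |YX| ≥ |ZY|, only the acute value applies: ∠X ≈ 1.164 rad.
Then ∠Y = π − ∠Z − ∠X ≈ 0.360 rad.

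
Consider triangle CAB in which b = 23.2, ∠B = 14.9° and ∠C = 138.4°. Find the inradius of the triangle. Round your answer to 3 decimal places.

The third angle is ∠A = 180° − ∠B − ∠C = 26.70°.
Law of sines: c = b·sin C/sin B ≈ 59.903.
Law of sines: a = b·sin A/sin B ≈ 40.54.
Area = ½·b·c·sin A ≈ 312.22.
Semiperimeter s = (59.903+40.54+23.2)/2 = 61.822.
Inradius = area/s = 312.22/61.822 ≈ 5.0504.

r ≈ 5.050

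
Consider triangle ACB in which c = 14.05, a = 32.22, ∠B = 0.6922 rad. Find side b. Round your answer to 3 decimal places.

By the law of cosines, b² = a² + c² − 2·a·c·cos B = 538.53, so b ≈ 23.206.

23.206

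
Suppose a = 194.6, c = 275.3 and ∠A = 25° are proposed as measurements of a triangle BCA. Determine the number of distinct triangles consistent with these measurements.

c·sin A = 275.3·sin(25°) ≈ 116.3.
Since c sin A < a < c (116.3 < 194.6 < 275.3), two triangles exist.

2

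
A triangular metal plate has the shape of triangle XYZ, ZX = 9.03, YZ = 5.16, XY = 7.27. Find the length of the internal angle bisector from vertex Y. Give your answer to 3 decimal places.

By the law of cosines, cos Y = (XY² + YZ² − ZX²) / (2·XY·YZ) ≈ -0.02749, so ∠Y ≈ 1.5983 rad.
The bisector from Y has length 2·XY·YZ·cos(∠Y/2)/(XY+YZ) ≈ 4.209.

4.209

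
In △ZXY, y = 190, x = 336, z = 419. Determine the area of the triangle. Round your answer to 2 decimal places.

Semiperimeter s = (419 + 336 + 190)/2 = 472.5.
Heron's formula: area = √(472.5·53.5·136.5·282.5) ≈ 31221.

area ≈ 31221.47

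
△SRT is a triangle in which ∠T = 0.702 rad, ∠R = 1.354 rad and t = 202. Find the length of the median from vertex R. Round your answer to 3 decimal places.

m_R ≈ 188.029

The third angle is ∠S = π − ∠R − ∠T = 1.086 rad.
Law of sines: s = t·sin S/sin T ≈ 276.71.
Law of sines: r = t·sin R/sin T ≈ 305.49.
Median from R: ½√(2·t² + 2·s² − r²) ≈ 188.03.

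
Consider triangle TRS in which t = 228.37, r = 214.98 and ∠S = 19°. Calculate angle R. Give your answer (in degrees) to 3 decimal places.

By the law of cosines, s² = t² + r² − 2·t·r·cos S = 5528.8, so s ≈ 74.356.
Law of cosines again: cos R = (s² + t² − r²)/(2·s·t) ≈ 0.33760, so ∠R ≈ 70.27°.

70.269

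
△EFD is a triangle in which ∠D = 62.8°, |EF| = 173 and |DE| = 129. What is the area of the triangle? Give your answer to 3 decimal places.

area ≈ 10810.600

Law of sines: sin F = |DE|·sin D/|EF| ≈ 0.66321.
Since |EF| ≥ |DE|, only the acute value applies: ∠F ≈ 41.54°.
Then ∠E = 180° − ∠D − ∠F ≈ 75.66°.
Law of sines gives |FD| = |EF|·sin E/sin D ≈ 188.45.
Area = ½·|EF|·|DE|·sin E ≈ 10811.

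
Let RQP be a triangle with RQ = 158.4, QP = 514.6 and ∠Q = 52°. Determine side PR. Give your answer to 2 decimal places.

By the law of cosines, PR² = RQ² + QP² − 2·RQ·QP·cos Q = 1.8954e+05, so PR ≈ 435.36.

435.36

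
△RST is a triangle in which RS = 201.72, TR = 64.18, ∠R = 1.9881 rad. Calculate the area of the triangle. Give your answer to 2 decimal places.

area ≈ 5917.70

Area = ½·TR·RS·sin R ≈ 5917.7.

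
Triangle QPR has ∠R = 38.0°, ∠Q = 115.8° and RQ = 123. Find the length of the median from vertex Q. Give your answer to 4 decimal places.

The third angle is ∠P = 180° − ∠R − ∠Q = 26.20°.
Law of sines: PR = RQ·sin Q/sin P ≈ 250.82.
Law of sines: QP = RQ·sin R/sin P ≈ 171.52.
Median from Q: ½√(2·RQ² + 2·QP² − PR²) ≈ 80.907.

80.9068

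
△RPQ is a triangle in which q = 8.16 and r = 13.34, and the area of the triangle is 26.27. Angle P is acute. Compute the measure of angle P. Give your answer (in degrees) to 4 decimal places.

28.8595

From area = ½·q·r·sin P, we get sin P = 2·area/(q·r) ≈ 0.48266.
Taking the acute solution, ∠P ≈ 28.86°.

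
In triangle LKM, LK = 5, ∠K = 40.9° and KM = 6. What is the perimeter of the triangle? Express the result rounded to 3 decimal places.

perimeter ≈ 14.956

By the law of cosines, ML² = LK² + KM² − 2·LK·KM·cos K = 15.649, so ML ≈ 3.9559.
Semiperimeter s = (6+3.9559+5)/2 = 7.4779.
Perimeter = 6 + 3.9559 + 5 = 14.956.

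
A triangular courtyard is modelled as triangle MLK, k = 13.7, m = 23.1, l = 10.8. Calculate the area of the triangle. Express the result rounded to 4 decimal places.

Semiperimeter s = (23.1 + 10.8 + 13.7)/2 = 23.8.
Heron's formula: area = √(23.8·0.7·13·10.1) ≈ 46.77.

46.7703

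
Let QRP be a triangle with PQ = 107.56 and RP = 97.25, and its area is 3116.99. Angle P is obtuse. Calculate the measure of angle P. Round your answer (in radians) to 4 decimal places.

∠P ≈ 2.5031 rad

From area = ½·RP·PQ·sin P, we get sin P = 2·area/(RP·PQ) ≈ 0.59597.
Taking the obtuse solution, ∠P ≈ 2.5031 rad.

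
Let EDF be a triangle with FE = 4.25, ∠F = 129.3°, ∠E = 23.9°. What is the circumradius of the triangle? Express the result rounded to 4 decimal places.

The third angle is ∠D = 180° − ∠F − ∠E = 26.80°.
Law of sines: DF = FE·sin E/sin D ≈ 3.8189.
Law of sines: ED = FE·sin F/sin D ≈ 7.2943.
Circumradius = FE/(2 sin D) ≈ 4.713.

4.7130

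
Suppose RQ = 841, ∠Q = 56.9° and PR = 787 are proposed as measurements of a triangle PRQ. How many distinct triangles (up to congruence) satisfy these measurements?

RQ·sin Q = 841·sin(56.9°) ≈ 704.5.
Since RQ sin Q < PR < RQ (704.5 < 787 < 841), two triangles exist.

2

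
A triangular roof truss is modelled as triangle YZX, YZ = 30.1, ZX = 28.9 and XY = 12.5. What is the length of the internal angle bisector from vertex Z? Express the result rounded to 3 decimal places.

28.824

By the law of cosines, cos Z = (YZ² + ZX² − XY²) / (2·YZ·ZX) ≈ 0.91102, so ∠Z ≈ 0.4251 rad.
The bisector from Z has length 2·YZ·ZX·cos(∠Z/2)/(YZ+ZX) ≈ 28.824.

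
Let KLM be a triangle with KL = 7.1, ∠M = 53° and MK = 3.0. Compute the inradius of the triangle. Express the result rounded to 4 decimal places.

1.0941

Law of sines: sin L = MK·sin M/KL ≈ 0.33745.
Since KL ≥ MK, only the acute value applies: ∠L ≈ 19.72°.
Then ∠K = 180° − ∠M − ∠L ≈ 107.28°.
Law of sines gives LM = KL·sin K/sin M ≈ 8.489.
Area = ½·KL·MK·sin K ≈ 10.169.
Semiperimeter s = (8.489+3+7.1)/2 = 9.2945.
Inradius = area/s = 10.169/9.2945 ≈ 1.0941.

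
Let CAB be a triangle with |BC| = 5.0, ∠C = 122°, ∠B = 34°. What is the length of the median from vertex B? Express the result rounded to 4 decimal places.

The third angle is ∠A = 180° − ∠B − ∠C = 24.00°.
Law of sines: |AB| = |BC|·sin C/sin A ≈ 10.425.
Law of sines: |CA| = |BC|·sin B/sin A ≈ 6.8741.
Median from B: ½√(2·|AB|² + 2·|BC|² − |CA|²) ≈ 7.418.

7.4180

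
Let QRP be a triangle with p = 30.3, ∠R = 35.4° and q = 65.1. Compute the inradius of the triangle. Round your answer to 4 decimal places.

By the law of cosines, r² = p² + q² − 2·p·q·cos R = 1940.4, so r ≈ 44.05.
Area = ½·p·q·sin R ≈ 571.32.
Semiperimeter s = (65.1+44.05+30.3)/2 = 69.725.
Inradius = area/s = 571.32/69.725 ≈ 8.194.

8.1940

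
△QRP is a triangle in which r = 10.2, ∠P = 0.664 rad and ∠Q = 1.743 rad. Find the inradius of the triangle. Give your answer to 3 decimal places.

The third angle is ∠R = π − ∠P − ∠Q = 0.735 rad.
Law of sines: q = r·sin Q/sin R ≈ 14.992.
Law of sines: p = r·sin P/sin R ≈ 9.3781.
Area = ½·r·q·sin P ≈ 47.121.
Semiperimeter s = (14.992+10.2+9.3781)/2 = 17.285.
Inradius = area/s = 47.121/17.285 ≈ 2.7261.

2.726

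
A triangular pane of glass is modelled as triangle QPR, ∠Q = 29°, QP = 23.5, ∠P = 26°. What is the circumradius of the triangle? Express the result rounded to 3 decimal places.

14.344

The third angle is ∠R = 180° − ∠Q − ∠P = 125.00°.
Law of sines: PR = QP·sin Q/sin R ≈ 13.908.
Law of sines: RQ = QP·sin P/sin R ≈ 12.576.
Circumradius = QP/(2 sin R) ≈ 14.344.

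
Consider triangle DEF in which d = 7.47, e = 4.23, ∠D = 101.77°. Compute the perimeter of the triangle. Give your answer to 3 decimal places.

Law of sines: sin E = e·sin D/d ≈ 0.55436.
Since d ≥ e, only the acute value applies: ∠E ≈ 33.67°.
Then ∠F = 180° − ∠D − ∠E ≈ 44.56°.
Law of sines gives f = d·sin F/sin D ≈ 5.3543.
Semiperimeter s = (7.47+4.23+5.3543)/2 = 8.5271.
Perimeter = 7.47 + 4.23 + 5.3543 = 17.054.

perimeter ≈ 17.054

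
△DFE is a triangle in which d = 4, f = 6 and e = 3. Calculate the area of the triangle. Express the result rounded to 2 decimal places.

5.33

Semiperimeter s = (4 + 6 + 3)/2 = 6.5.
Heron's formula: area = √(6.5·2.5·0.5·3.5) ≈ 5.3327.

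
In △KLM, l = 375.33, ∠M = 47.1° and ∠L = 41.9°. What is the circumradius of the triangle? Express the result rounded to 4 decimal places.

The third angle is ∠K = 180° − ∠L − ∠M = 91.00°.
Law of sines: k = l·sin K/sin L ≈ 561.93.
Law of sines: m = l·sin M/sin L ≈ 411.7.
Circumradius = l/(2 sin L) ≈ 281.01.

R ≈ 281.0061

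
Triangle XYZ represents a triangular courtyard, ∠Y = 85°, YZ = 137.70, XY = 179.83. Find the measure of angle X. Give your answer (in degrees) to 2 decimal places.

39.26

By the law of cosines, ZX² = XY² + YZ² − 2·XY·YZ·cos Y = 46984, so ZX ≈ 216.76.
Law of cosines again: cos X = (ZX² + XY² − YZ²)/(2·ZX·XY) ≈ 0.77427, so ∠X ≈ 39.26°.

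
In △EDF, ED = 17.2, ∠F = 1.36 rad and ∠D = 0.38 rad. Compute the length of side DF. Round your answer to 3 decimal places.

17.338

The third angle is ∠E = π − ∠D − ∠F = 1.402 rad.
Law of sines: DF = ED·sin E/sin F ≈ 17.338.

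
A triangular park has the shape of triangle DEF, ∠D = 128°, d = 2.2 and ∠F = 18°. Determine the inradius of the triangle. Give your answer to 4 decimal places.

The third angle is ∠E = 180° − ∠F − ∠D = 34.00°.
Law of sines: e = d·sin E/sin D ≈ 1.5612.
Law of sines: f = d·sin F/sin D ≈ 0.86273.
Area = ½·d·e·sin F ≈ 0.53067.
Semiperimeter s = (2.2+1.5612+0.86273)/2 = 2.312.
Inradius = area/s = 0.53067/2.312 ≈ 0.22953.

0.2295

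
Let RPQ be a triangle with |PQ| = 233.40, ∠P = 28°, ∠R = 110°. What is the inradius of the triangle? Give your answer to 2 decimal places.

35.28

The third angle is ∠Q = 180° − ∠R − ∠P = 42.00°.
Law of sines: |QR| = |PQ|·sin P/sin R ≈ 116.61.
Law of sines: |RP| = |PQ|·sin Q/sin R ≈ 166.2.
Area = ½·|PQ|·|QR|·sin Q ≈ 9105.5.
Semiperimeter s = (233.4+116.61+166.2)/2 = 258.1.
Inradius = area/s = 9105.5/258.1 ≈ 35.279.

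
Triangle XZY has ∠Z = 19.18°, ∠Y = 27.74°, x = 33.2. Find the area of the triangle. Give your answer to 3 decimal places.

The third angle is ∠X = 180° − ∠Z − ∠Y = 133.08°.
Law of sines: z = x·sin Z/sin X ≈ 14.933.
Law of sines: y = x·sin Y/sin X ≈ 21.157.
Area = ½·x·z·sin Y ≈ 115.39.

115.386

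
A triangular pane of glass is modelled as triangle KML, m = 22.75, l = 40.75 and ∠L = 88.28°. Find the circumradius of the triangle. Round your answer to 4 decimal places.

Law of sines: sin M = m·sin L/l ≈ 0.55803.
Since l ≥ m, only the acute value applies: ∠M ≈ 33.92°.
Then ∠K = 180° − ∠L − ∠M ≈ 57.80°.
Law of sines gives k = l·sin K/sin L ≈ 34.498.
Circumradius = l/(2 sin L) ≈ 20.384.

20.3842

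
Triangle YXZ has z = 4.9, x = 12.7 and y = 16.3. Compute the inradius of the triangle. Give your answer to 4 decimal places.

r ≈ 1.4014

Semiperimeter s = (16.3 + 12.7 + 4.9)/2 = 16.95.
Heron's formula: area = √(16.95·0.65·4.25·12.05) ≈ 23.754.
Inradius = area/s = 23.754/16.95 ≈ 1.4014.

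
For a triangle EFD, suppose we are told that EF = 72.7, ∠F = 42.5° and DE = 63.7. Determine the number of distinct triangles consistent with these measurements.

EF·sin F = 72.7·sin(42.5°) ≈ 49.12.
Since EF sin F < DE < EF (49.12 < 63.7 < 72.7), two triangles exist.

2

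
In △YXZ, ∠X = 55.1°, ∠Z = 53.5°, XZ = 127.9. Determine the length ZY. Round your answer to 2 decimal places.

The third angle is ∠Y = 180° − ∠X − ∠Z = 71.40°.
Law of sines: ZY = XZ·sin X/sin Y ≈ 110.68.

110.68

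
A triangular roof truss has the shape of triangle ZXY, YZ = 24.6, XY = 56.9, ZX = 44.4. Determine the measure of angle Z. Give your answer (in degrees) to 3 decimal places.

∠Z ≈ 107.616°

By the law of cosines, cos Z = (YZ² + ZX² − XY²) / (2·YZ·ZX) ≈ -0.30263, so ∠Z ≈ 107.62°.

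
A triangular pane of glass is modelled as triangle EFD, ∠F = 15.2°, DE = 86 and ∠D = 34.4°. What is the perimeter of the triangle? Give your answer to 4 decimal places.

perimeter ≈ 521.1036

The third angle is ∠E = 180° − ∠F − ∠D = 130.40°.
Law of sines: FD = DE·sin E/sin F ≈ 249.79.
Law of sines: EF = DE·sin D/sin F ≈ 185.31.
Semiperimeter s = (249.79+86+185.31)/2 = 260.55.
Perimeter = 249.79 + 86 + 185.31 = 521.1.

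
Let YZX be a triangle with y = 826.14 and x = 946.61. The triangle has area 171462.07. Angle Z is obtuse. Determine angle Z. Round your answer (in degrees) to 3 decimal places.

∠Z ≈ 153.992°

From area = ½·x·y·sin Z, we get sin Z = 2·area/(x·y) ≈ 0.43850.
Taking the obtuse solution, ∠Z ≈ 153.99°.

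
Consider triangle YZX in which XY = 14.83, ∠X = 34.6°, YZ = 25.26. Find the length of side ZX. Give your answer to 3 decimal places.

36.022

Law of sines: sin Z = XY·sin X/YZ ≈ 0.33338.
Since YZ ≥ XY, only the acute value applies: ∠Z ≈ 19.47°.
Then ∠Y = 180° − ∠X − ∠Z ≈ 125.93°.
Law of sines gives ZX = YZ·sin Y/sin X ≈ 36.022.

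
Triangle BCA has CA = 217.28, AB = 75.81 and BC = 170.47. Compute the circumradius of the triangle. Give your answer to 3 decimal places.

By the law of cosines, cos B = (AB² + BC² − CA²) / (2·AB·BC) ≈ -0.47988, so ∠B ≈ 118.68°.
Circumradius = CA/(2 sin B) ≈ 123.83.

R ≈ 123.830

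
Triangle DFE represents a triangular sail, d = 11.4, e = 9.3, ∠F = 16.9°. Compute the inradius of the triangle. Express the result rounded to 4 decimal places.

By the law of cosines, f² = e² + d² − 2·e·d·cos F = 13.567, so f ≈ 3.6834.
Area = ½·e·d·sin F ≈ 15.41.
Semiperimeter s = (11.4+3.6834+9.3)/2 = 12.192.
Inradius = area/s = 15.41/12.192 ≈ 1.264.

r ≈ 1.2640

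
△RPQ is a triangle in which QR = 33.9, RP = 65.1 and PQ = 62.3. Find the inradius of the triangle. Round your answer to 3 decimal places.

r ≈ 12.861

Semiperimeter s = (62.3 + 33.9 + 65.1)/2 = 80.65.
Heron's formula: area = √(80.65·18.35·46.75·15.55) ≈ 1037.2.
Inradius = area/s = 1037.2/80.65 ≈ 12.861.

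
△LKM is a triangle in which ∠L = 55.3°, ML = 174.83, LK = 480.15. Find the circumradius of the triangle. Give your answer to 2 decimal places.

By the law of cosines, KM² = ML² + LK² − 2·ML·LK·cos L = 1.6553e+05, so KM ≈ 406.86.
Area = ½·ML·LK·sin L ≈ 34507.
Circumradius = KM/(2 sin L) ≈ 247.44.

247.44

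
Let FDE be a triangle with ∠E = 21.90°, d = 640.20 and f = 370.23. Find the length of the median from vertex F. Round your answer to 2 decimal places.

473.50

By the law of cosines, e² = f² + d² − 2·f·d·cos E = 1.0709e+05, so e ≈ 327.25.
Median from F: ½√(2·d² + 2·e² − f²) ≈ 473.5.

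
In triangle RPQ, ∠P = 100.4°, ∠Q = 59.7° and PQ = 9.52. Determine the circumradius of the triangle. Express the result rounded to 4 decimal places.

The third angle is ∠R = 180° − ∠P − ∠Q = 19.90°.
Law of sines: QR = PQ·sin P/sin R ≈ 27.509.
Law of sines: RP = PQ·sin Q/sin R ≈ 24.148.
Circumradius = PQ/(2 sin R) ≈ 13.984.

13.9844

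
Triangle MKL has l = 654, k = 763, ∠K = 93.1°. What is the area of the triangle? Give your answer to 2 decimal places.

Law of sines: sin L = l·sin K/k ≈ 0.85589.
Since k ≥ l, only the acute value applies: ∠L ≈ 58.86°.
Then ∠M = 180° − ∠K − ∠L ≈ 28.04°.
Law of sines gives m = k·sin M/sin K ≈ 359.23.
Area = ½·k·l·sin M ≈ 1.1729e+05.

area ≈ 117294.93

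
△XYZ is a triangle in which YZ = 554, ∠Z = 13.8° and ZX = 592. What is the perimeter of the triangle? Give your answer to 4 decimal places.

By the law of cosines, XY² = YZ² + ZX² − 2·YZ·ZX·cos Z = 20378, so XY ≈ 142.75.
Semiperimeter s = (554+592+142.75)/2 = 644.38.
Perimeter = 554 + 592 + 142.75 = 1288.8.

1288.7518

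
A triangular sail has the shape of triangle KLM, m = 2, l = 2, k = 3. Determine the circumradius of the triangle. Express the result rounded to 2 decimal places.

1.51

By the law of cosines, cos K = (l² + m² − k²) / (2·l·m) ≈ -0.12500, so ∠K ≈ 97.18°.
Circumradius = k/(2 sin K) ≈ 1.5119.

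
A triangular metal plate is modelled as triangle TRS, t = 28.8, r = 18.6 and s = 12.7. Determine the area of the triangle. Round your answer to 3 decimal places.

Semiperimeter p = (28.8 + 18.6 + 12.7)/2 = 30.05.
Heron's formula: area = √(30.05·1.25·11.45·17.35) ≈ 86.383.

area ≈ 86.383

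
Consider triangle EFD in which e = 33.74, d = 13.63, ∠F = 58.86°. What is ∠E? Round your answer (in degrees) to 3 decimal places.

∠E ≈ 97.531°

By the law of cosines, f² = d² + e² − 2·d·e·cos F = 848.53, so f ≈ 29.13.
Law of cosines again: cos E = (f² + d² − e²)/(2·f·d) ≈ -0.13107, so ∠E ≈ 97.53°.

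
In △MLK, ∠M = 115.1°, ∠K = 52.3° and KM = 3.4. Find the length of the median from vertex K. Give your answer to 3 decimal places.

8.208

The third angle is ∠L = 180° − ∠K − ∠M = 12.60°.
Law of sines: LK = KM·sin M/sin L ≈ 14.114.
Law of sines: ML = KM·sin K/sin L ≈ 12.332.
Median from K: ½√(2·LK² + 2·KM² − ML²) ≈ 8.2077.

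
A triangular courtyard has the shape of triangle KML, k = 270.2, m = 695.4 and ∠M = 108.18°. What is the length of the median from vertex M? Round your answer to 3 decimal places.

Law of sines: sin K = k·sin M/m ≈ 0.36916.
Since m ≥ k, only the acute value applies: ∠K ≈ 21.66°.
Then ∠L = 180° − ∠M − ∠K ≈ 50.16°.
Law of sines gives l = m·sin L/sin M ≈ 561.98.
Median from M: ½√(2·l² + 2·k² − m²) ≈ 271.14.

m_M ≈ 271.143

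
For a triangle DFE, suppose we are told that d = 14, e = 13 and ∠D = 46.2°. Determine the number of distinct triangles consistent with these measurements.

e·sin D = 13·sin(46.2°) ≈ 9.383.
Since d ≥ e, exactly one triangle exists.

1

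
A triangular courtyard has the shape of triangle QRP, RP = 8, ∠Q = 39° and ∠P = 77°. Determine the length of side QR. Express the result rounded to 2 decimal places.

The third angle is ∠R = 180° − ∠P − ∠Q = 64.00°.
Law of sines: QR = RP·sin P/sin Q ≈ 12.386.

12.39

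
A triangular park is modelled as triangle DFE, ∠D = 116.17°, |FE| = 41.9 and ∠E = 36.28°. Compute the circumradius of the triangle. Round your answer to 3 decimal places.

The third angle is ∠F = 180° − ∠E − ∠D = 27.55°.
Law of sines: |ED| = |FE|·sin F/sin D ≈ 21.593.
Law of sines: |DF| = |FE|·sin E/sin D ≈ 27.625.
Circumradius = |FE|/(2 sin D) ≈ 23.343.

23.343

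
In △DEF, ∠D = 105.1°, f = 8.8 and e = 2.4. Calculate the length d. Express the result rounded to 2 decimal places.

By the law of cosines, d² = e² + f² − 2·e·f·cos D = 94.204, so d ≈ 9.7059.

9.71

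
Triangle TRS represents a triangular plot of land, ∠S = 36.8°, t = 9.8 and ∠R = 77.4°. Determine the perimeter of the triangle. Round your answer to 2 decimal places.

The third angle is ∠T = 180° − ∠R − ∠S = 65.80°.
Law of sines: r = t·sin R/sin T ≈ 10.485.
Law of sines: s = t·sin S/sin T ≈ 6.436.
Semiperimeter p = (9.8+10.485+6.436)/2 = 13.361.
Perimeter = 9.8 + 10.485 + 6.436 = 26.721.

26.72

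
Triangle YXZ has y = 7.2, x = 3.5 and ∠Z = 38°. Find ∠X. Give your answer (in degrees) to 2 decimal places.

∠X ≈ 25.88°

By the law of cosines, z² = y² + x² − 2·y·x·cos Z = 24.374, so z ≈ 4.937.
Law of cosines again: cos X = (z² + y² − x²)/(2·z·y) ≈ 0.89972, so ∠X ≈ 25.88°.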